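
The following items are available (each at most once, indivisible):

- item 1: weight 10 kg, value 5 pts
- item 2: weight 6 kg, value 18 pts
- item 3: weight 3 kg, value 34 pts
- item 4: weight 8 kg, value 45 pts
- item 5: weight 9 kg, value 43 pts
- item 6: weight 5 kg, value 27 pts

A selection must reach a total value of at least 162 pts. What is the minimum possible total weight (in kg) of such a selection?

31

Subsets with value ≥ 162, sorted by total weight:
- item 2+item 3+item 4+item 5+item 6: weight 31, value 167
- item 1+item 2+item 3+item 4+item 5+item 6: weight 41, value 172
Minimum weight: 31 kg.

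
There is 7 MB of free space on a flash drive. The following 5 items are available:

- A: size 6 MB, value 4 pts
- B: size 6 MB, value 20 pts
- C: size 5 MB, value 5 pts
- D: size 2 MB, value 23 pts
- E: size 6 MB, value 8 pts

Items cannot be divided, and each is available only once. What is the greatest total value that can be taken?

28 pts

Check high-value combinations within 7 MB:
- C+D: size 5+2=7, value 5+23=28
- D: size 2, value 23
- B: size 6, value 20
Best: 28 pts.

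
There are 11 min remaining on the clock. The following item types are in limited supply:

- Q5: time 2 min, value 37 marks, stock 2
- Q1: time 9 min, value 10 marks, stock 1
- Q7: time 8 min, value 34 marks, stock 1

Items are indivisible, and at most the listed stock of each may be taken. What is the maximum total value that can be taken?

Top feasible selections:
- 2×Q5: time 4, value 74
- 1×Q5 + 1×Q7: time 10, value 71
- 1×Q5 + 1×Q1: time 11, value 47
- 1×Q5: time 2, value 37
Best: 74 marks.

74 marks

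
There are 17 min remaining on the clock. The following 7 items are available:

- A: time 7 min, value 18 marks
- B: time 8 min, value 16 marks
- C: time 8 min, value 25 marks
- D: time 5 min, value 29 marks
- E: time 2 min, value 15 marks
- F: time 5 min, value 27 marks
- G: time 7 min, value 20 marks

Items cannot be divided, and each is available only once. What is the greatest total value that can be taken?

Check high-value combinations within 17 min:
- D+F+G: time 5+5+7=17, value 29+27+20=76
- A+D+F: time 7+5+5=17, value 18+29+27=74
- D+E+F: time 5+2+5=12, value 29+15+27=71
- C+D+E: time 8+5+2=15, value 25+29+15=69
Best: 76 marks.

76 marks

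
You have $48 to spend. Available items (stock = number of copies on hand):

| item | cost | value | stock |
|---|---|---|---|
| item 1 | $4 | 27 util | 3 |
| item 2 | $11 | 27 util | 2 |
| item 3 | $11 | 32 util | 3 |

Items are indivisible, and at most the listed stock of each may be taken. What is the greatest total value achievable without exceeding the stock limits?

Top feasible selections:
- 3×item 1 + 3×item 3: cost 45, value 177
- 3×item 1 + 1×item 2 + 2×item 3: cost 45, value 172
- 3×item 1 + 2×item 2 + 1×item 3: cost 45, value 167
- 2×item 1 + 3×item 3: cost 41, value 150
Best: 177 util.

177 util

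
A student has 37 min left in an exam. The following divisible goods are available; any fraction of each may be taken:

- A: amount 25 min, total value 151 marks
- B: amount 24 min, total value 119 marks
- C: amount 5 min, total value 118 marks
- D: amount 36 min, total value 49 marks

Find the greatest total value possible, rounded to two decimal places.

303.71

Take in order of value per unit:
- C (118/5 per unit): all 5 → value 118, running total 118.00
- A (151/25 per unit): all 25 → value 151, running total 269.00
- B (119/24 per unit): 7 of 24 → value 7×119/24 = 34.7083, running total 303.71
Total 303.71.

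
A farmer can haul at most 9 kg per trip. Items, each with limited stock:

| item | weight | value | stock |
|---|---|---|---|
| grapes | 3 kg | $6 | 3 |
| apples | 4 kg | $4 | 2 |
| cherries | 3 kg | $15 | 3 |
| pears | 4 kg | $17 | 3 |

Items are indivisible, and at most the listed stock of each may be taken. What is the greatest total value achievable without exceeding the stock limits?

Best selections within weight 9 and stock limits:
- 3×cherries: weight 9, value 45
- 1×grapes + 2×cherries: weight 9, value 36
Best: $45.

$45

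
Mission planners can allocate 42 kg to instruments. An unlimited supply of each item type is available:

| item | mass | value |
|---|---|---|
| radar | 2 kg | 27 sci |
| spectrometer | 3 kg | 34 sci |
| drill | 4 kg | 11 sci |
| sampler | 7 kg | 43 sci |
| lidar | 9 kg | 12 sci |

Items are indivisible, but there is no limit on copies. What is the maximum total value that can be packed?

Best value-per-unit is radar at 27/2, and filling with it alone uses mass 21×2=42. No mix of the others beats 21×27 = 567.

567 sci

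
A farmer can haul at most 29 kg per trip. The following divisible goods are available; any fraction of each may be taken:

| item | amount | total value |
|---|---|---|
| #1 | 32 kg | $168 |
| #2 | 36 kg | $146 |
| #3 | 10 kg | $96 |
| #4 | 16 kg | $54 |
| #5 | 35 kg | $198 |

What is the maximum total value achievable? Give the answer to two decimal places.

Take in order of value per unit:
- #3 (96/10 per unit): all 10 → value 96, running total 96.00
- #5 (198/35 per unit): 19 of 35 → value 19×198/35 = 107.4857, running total 203.49
Total 203.49.

203.49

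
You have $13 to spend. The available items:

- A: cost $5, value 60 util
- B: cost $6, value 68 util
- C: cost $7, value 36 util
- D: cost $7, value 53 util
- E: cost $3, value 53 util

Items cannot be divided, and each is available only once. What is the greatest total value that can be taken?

128 util

Check high-value combinations within $13:
- A+B: cost 5+6=11, value 60+68=128
- B+E: cost 6+3=9, value 68+53=121
- B+D: cost 6+7=13, value 68+53=121
- A+E: cost 5+3=8, value 60+53=113
Best: 128 util.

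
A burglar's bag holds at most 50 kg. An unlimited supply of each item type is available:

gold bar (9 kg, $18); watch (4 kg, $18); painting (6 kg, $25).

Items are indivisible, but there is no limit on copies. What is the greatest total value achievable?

Best value-per-unit is watch at 18/4; filling with it alone gives 12×18 = 216.
Optimal mix: 11×watch + 1×painting → weight 50, value 223.

$223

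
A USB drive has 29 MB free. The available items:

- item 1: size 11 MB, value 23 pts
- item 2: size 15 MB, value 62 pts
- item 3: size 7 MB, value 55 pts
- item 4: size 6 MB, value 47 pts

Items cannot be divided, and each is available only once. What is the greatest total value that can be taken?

Check high-value combinations within 29 MB:
- item 2+item 3+item 4: size 15+7+6=28, value 62+55+47=164
- item 1+item 3+item 4: size 11+7+6=24, value 23+55+47=125
- item 2+item 3: size 15+7=22, value 62+55=117
- item 2+item 4: size 15+6=21, value 62+47=109
- item 3+item 4: size 7+6=13, value 55+47=102
Best: 164 pts.

164 pts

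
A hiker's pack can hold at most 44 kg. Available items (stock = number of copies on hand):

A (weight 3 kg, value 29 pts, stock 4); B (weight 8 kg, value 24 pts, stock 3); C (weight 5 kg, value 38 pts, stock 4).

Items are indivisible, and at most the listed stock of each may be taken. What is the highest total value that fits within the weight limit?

292 pts

Best selections within weight 44 and stock limits:
- 4×A + 1×B + 4×C: weight 40, value 292
- 4×A + 2×B + 3×C: weight 43, value 278
- 4×A + 4×C: weight 32, value 268
Best: 292 pts.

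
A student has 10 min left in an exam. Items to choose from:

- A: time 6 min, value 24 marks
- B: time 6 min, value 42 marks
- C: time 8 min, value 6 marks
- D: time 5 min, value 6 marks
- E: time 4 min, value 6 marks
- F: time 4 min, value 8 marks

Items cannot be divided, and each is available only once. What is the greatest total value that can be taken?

This is a 0/1 knapsack; check combinations near the capacity.
- B+F: time 6+4=10, value 42+8=50
- B+E: time 6+4=10, value 42+6=48
- B: time 6, value 42
- A+F: time 6+4=10, value 24+8=32
- A+E: time 6+4=10, value 24+6=30
Best: 50 marks.

50 marks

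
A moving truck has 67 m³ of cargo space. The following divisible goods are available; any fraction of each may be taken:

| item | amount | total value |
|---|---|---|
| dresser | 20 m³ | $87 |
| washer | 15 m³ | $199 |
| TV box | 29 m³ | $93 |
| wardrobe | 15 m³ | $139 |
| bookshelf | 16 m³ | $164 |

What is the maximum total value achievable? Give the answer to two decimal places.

592.21

Take in order of value per unit:
- washer (199/15 per unit): all 15 → value 199, running total 199.00
- bookshelf (164/16 per unit): all 16 → value 164, running total 363.00
- wardrobe (139/15 per unit): all 15 → value 139, running total 502.00
- dresser (87/20 per unit): all 20 → value 87, running total 589.00
- TV box (93/29 per unit): 1 of 29 → value 1×93/29 = 3.2069, running total 592.21
Total 592.21.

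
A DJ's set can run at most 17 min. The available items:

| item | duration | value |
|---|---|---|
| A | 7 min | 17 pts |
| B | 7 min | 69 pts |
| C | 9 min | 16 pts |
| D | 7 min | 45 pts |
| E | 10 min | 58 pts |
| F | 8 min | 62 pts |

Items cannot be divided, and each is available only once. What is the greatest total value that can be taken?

131 pts

Check high-value combinations within 17 min:
- B+F: duration 7+8=15, value 69+62=131
- B+E: duration 7+10=17, value 69+58=127
- B+D: duration 7+7=14, value 69+45=114
- D+F: duration 7+8=15, value 45+62=107
Best: 131 pts.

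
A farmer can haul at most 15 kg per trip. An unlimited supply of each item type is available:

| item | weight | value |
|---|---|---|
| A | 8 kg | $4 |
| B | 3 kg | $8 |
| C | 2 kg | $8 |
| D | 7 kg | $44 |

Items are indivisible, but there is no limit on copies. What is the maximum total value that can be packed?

$88

Best value-per-unit is D at 44/7, and filling with it alone uses weight 2×7=14. No mix of the others beats 2×44 = 88.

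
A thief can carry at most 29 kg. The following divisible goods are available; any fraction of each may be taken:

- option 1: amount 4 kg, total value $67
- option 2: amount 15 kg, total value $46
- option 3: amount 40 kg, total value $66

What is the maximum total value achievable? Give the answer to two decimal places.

129.50

Take in order of value per unit:
- option 1 (67/4 per unit): all 4 → value 67, running total 67.00
- option 2 (46/15 per unit): all 15 → value 46, running total 113.00
- option 3 (66/40 per unit): 10 of 40 → value 10×66/40 = 16.5000, running total 129.50
Total 129.50.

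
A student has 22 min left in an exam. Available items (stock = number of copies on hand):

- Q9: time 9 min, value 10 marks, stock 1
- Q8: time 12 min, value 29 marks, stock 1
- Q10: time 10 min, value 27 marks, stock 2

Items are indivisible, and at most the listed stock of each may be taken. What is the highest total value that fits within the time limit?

56 marks

Top feasible selections:
- 1×Q8 + 1×Q10: time 22, value 56
- 2×Q10: time 20, value 54
Best: 56 marks.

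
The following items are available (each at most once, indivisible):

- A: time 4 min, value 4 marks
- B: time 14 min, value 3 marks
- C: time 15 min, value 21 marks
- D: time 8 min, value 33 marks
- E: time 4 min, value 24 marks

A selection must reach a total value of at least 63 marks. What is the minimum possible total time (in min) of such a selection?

27

Subsets with value ≥ 63, sorted by total time:
- C+D+E: time 27, value 78
- A+B+D+E: time 30, value 64
- A+C+D+E: time 31, value 82
- B+C+D+E: time 41, value 81
Minimum time: 27 min.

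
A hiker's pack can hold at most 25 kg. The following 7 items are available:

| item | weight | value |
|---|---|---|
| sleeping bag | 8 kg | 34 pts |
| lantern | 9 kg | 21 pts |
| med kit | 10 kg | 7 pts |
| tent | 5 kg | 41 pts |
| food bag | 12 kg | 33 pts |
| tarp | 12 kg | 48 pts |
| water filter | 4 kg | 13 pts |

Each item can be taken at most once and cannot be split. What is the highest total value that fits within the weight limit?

Check high-value combinations within 25 kg:
- sleeping bag+tent+tarp: weight 8+5+12=25, value 34+41+48=123
- sleeping bag+tent+food bag: weight 8+5+12=25, value 34+41+33=108
- tent+tarp+water filter: weight 5+12+4=21, value 41+48+13=102
- sleeping bag+lantern+tent: weight 8+9+5=22, value 34+21+41=96
Best: 123 pts.

123 pts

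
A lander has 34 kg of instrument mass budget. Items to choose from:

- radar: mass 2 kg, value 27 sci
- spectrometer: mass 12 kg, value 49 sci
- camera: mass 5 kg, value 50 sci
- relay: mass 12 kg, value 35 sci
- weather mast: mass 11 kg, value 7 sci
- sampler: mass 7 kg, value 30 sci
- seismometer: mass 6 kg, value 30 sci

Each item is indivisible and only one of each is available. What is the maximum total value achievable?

Check high-value combinations within 34 kg:
- radar+spectrometer+camera+sampler+seismometer: mass 2+12+5+7+6=32, value 27+49+50+30+30=186
- radar+camera+relay+sampler+seismometer: mass 2+5+12+7+6=32, value 27+50+35+30+30=172
- radar+spectrometer+camera+relay: mass 2+12+5+12=31, value 27+49+50+35=161
Best: 186 sci.

186 sci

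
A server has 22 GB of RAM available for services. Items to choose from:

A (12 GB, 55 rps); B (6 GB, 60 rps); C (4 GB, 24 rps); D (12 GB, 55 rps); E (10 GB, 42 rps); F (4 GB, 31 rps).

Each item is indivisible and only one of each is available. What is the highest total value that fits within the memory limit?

146 rps

Check high-value combinations within 22 GB:
- A+B+F: memory 12+6+4=22, value 55+60+31=146
- B+D+F: memory 6+12+4=22, value 60+55+31=146
- A+B+C: memory 12+6+4=22, value 55+60+24=139
- B+C+D: memory 6+4+12=22, value 60+24+55=139
Best: 146 rps.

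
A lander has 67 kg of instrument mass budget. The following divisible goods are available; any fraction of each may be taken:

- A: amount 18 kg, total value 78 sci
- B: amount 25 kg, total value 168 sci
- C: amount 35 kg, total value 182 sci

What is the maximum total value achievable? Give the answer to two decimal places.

Take in order of value per unit:
- B (168/25 per unit): all 25 → value 168, running total 168.00
- C (182/35 per unit): all 35 → value 182, running total 350.00
- A (78/18 per unit): 7 of 18 → value 7×78/18 = 30.3333, running total 380.33
Total 380.33.

380.33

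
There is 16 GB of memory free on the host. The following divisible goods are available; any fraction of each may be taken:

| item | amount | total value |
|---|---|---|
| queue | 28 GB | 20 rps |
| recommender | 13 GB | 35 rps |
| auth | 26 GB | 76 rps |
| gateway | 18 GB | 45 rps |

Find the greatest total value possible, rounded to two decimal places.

Take in order of value per unit:
- auth (76/26 per unit): 16 of 26 → value 16×76/26 = 46.7692, running total 46.77
Total 46.77.

46.77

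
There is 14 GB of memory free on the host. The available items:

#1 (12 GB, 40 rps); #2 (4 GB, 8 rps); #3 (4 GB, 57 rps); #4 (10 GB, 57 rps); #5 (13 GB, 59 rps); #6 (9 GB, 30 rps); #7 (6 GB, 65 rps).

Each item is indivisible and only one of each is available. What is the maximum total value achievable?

130 rps

Check high-value combinations within 14 GB:
- #2+#3+#7: memory 4+4+6=14, value 8+57+65=130
- #3+#7: memory 4+6=10, value 57+65=122
- #3+#4: memory 4+10=14, value 57+57=114
- #3+#6: memory 4+9=13, value 57+30=87
Best: 130 rps.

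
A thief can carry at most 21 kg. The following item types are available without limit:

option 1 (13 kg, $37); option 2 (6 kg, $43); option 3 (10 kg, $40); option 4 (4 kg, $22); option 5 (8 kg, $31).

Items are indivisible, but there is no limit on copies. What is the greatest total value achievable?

Best value-per-unit is option 2 at 43/6; filling with it alone gives 3×43 = 129.
Optimal mix: 2×option 2 + 2×option 4 → weight 20, value 130.

$130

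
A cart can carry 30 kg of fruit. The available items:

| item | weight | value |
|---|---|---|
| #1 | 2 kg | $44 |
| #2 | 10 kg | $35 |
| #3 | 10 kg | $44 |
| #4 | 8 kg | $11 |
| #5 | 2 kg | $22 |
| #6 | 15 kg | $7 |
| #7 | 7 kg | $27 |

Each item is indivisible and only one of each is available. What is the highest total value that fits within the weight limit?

Check high-value combinations within 30 kg:
- #1+#2+#3+#7: weight 2+10+10+7=29, value 44+35+44+27=150
- #1+#3+#4+#5+#7: weight 2+10+8+2+7=29, value 44+44+11+22+27=148
- #1+#2+#3+#5: weight 2+10+10+2=24, value 44+35+44+22=145
- #1+#2+#4+#5+#7: weight 2+10+8+2+7=29, value 44+35+11+22+27=139
- #1+#3+#5+#7: weight 2+10+2+7=21, value 44+44+22+27=137
Best: $150.

$150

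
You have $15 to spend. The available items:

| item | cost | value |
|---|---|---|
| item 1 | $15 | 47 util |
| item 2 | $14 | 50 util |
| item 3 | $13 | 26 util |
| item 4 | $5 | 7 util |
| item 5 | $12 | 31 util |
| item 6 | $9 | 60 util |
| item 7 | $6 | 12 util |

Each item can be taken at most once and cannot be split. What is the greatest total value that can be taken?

Check high-value combinations within $15:
- item 6+item 7: cost 9+6=15, value 60+12=72
- item 4+item 6: cost 5+9=14, value 7+60=67
- item 6: cost 9, value 60
- item 2: cost 14, value 50
Best: 72 util.

72 util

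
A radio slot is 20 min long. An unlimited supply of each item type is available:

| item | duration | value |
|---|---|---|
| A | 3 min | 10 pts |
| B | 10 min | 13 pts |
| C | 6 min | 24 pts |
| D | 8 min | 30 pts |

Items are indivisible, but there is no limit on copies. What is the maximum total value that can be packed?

78 pts

Best value-per-unit is C at 24/6; filling with it alone gives 3×24 = 72.
Optimal mix: 2×C + 1×D → duration 20, value 78.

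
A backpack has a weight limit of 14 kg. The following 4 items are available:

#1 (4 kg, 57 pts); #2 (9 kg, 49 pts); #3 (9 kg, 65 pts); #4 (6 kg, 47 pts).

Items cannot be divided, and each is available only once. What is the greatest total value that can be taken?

Check high-value combinations within 14 kg:
- #1+#3: weight 4+9=13, value 57+65=122
- #1+#2: weight 4+9=13, value 57+49=106
- #1+#4: weight 4+6=10, value 57+47=104
Best: 122 pts.

122 pts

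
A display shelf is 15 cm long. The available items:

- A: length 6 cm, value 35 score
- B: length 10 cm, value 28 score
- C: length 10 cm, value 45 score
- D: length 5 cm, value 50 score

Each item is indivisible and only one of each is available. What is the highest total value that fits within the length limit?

95 score

Check high-value combinations within 15 cm:
- C+D: length 10+5=15, value 45+50=95
- A+D: length 6+5=11, value 35+50=85
- B+D: length 10+5=15, value 28+50=78
- D: length 5, value 50
- C: length 10, value 45
Best: 95 score.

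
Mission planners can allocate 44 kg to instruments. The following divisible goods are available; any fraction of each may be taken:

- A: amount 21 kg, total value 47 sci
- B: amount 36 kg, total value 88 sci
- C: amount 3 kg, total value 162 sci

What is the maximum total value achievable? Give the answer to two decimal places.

Take in order of value per unit:
- C (162/3 per unit): all 3 → value 162, running total 162.00
- B (88/36 per unit): all 36 → value 88, running total 250.00
- A (47/21 per unit): 5 of 21 → value 5×47/21 = 11.1905, running total 261.19
Total 261.19.

261.19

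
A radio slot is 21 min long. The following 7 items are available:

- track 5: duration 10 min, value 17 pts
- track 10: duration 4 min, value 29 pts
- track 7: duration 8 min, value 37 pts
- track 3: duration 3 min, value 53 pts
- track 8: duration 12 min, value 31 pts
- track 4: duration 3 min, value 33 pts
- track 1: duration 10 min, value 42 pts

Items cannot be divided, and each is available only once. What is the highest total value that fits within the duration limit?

157 pts

Check high-value combinations within 21 min:
- track 10+track 3+track 4+track 1: duration 4+3+3+10=20, value 29+53+33+42=157
- track 10+track 7+track 3+track 4: duration 4+8+3+3=18, value 29+37+53+33=152
- track 5+track 10+track 3+track 4: duration 10+4+3+3=20, value 17+29+53+33=132
Best: 157 pts.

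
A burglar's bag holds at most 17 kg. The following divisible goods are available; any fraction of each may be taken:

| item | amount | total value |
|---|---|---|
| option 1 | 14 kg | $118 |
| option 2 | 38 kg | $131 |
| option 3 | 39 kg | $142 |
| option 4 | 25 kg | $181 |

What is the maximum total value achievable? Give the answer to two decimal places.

Take in order of value per unit:
- option 1 (118/14 per unit): all 14 → value 118, running total 118.00
- option 4 (181/25 per unit): 3 of 25 → value 3×181/25 = 21.7200, running total 139.72
Total 139.72.

139.72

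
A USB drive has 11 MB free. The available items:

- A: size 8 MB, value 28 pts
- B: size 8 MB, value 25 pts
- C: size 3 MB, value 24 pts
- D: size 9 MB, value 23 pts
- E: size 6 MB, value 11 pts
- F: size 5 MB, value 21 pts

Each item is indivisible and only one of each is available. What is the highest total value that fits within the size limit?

Check high-value combinations within 11 MB:
- A+C: size 8+3=11, value 28+24=52
- B+C: size 8+3=11, value 25+24=49
- C+F: size 3+5=8, value 24+21=45
- C+E: size 3+6=9, value 24+11=35
Best: 52 pts.

52 pts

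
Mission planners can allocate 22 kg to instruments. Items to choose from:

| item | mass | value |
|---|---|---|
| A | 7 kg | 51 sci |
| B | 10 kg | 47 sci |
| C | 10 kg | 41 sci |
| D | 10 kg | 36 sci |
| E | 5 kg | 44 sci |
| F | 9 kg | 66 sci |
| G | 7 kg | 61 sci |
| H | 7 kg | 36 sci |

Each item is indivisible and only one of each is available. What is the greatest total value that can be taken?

171 sci

Check high-value combinations within 22 kg:
- E+F+G: mass 5+9+7=21, value 44+66+61=171
- A+E+F: mass 7+5+9=21, value 51+44+66=161
- A+E+G: mass 7+5+7=19, value 51+44+61=156
Best: 171 sci.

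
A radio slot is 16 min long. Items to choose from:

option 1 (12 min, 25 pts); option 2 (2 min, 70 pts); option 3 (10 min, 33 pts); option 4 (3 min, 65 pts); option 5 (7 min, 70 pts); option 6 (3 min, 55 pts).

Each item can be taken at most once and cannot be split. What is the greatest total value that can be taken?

Check high-value combinations within 16 min:
- option 2+option 4+option 5+option 6: duration 2+3+7+3=15, value 70+65+70+55=260
- option 2+option 4+option 5: duration 2+3+7=12, value 70+65+70=205
- option 2+option 5+option 6: duration 2+7+3=12, value 70+70+55=195
Best: 260 pts.

260 pts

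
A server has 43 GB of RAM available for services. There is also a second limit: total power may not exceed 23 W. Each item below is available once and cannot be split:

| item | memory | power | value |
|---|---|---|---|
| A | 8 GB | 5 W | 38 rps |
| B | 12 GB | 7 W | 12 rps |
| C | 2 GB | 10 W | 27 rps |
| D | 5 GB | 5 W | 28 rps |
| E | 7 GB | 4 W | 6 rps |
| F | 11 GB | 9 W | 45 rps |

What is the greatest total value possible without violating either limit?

117 rps

Feasible sets respecting both limits:
- A+D+E+F: memory 31, power 23, value 117
- A+D+F: memory 24, power 19, value 111
- A+B+F: memory 31, power 21, value 95
- A+C+D: memory 15, power 20, value 93
Best: 117 rps.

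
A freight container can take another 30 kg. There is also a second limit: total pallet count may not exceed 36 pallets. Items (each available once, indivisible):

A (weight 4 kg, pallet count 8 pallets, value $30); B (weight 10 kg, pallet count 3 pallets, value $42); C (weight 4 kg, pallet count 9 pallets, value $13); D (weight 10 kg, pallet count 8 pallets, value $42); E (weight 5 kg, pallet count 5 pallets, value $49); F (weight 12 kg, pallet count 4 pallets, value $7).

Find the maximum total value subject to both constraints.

Feasible sets respecting both limits:
- A+B+D+E: weight 29, pallet count 24, value 163
- B+C+D+E: weight 29, pallet count 25, value 146
- A+B+C+E: weight 23, pallet count 25, value 134
- A+C+D+E: weight 23, pallet count 30, value 134
Best: $163.

$163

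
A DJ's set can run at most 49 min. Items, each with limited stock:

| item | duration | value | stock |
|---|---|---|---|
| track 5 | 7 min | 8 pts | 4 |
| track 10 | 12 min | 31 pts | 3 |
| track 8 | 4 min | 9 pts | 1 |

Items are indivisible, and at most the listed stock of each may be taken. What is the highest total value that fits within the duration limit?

110 pts

Best selections within duration 49 and stock limits:
- 1×track 5 + 3×track 10 + 1×track 8: duration 47, value 110
- 3×track 10 + 1×track 8: duration 40, value 102
- 1×track 5 + 3×track 10: duration 43, value 101
Best: 110 pts.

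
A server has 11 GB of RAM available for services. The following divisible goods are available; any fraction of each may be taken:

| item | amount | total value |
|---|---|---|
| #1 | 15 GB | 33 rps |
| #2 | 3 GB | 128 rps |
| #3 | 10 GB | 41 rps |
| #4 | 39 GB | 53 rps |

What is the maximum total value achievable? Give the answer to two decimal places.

160.80

Take in order of value per unit:
- #2 (128/3 per unit): all 3 → value 128, running total 128.00
- #3 (41/10 per unit): 8 of 10 → value 8×41/10 = 32.8000, running total 160.80
Total 160.80.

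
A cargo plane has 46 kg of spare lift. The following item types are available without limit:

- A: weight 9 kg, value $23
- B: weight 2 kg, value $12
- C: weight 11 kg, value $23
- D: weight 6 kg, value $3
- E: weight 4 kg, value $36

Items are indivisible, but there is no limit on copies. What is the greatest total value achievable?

$408

Best value-per-unit is E at 36/4; filling with it alone gives 11×36 = 396.
Optimal mix: 1×B + 11×E → weight 46, value 408.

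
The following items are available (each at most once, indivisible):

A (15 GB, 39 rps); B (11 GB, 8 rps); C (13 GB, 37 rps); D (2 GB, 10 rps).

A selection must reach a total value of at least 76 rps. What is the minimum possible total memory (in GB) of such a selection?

Subsets with value ≥ 76, sorted by total memory:
- A+C: memory 28, value 76
- A+C+D: memory 30, value 86
- A+B+C: memory 39, value 84
Minimum memory: 28 GB.

28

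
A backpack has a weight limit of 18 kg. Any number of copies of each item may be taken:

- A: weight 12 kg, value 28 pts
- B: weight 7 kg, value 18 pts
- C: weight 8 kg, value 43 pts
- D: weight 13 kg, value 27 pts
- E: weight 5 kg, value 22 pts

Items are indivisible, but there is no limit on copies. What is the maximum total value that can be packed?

87 pts

Best value-per-unit is C at 43/8; filling with it alone gives 2×43 = 86.
Optimal mix: 1×C + 2×E → weight 18, value 87.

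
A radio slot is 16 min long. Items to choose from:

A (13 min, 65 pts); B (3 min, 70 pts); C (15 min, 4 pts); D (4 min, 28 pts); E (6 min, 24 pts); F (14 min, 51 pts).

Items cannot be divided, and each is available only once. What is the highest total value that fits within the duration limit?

135 pts

This is a 0/1 knapsack; check combinations near the capacity.
- A+B: duration 13+3=16, value 65+70=135
- B+D+E: duration 3+4+6=13, value 70+28+24=122
- B+D: duration 3+4=7, value 70+28=98
- B+E: duration 3+6=9, value 70+24=94
Best: 135 pts.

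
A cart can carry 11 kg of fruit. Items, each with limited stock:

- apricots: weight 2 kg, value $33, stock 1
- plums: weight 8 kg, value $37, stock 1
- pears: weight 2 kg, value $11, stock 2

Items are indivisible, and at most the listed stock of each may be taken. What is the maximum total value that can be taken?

Best selections within weight 11 and stock limits:
- 1×apricots + 1×plums: weight 10, value 70
- 1×apricots + 2×pears: weight 6, value 55
- 1×plums + 1×pears: weight 10, value 48
Best: $70.

$70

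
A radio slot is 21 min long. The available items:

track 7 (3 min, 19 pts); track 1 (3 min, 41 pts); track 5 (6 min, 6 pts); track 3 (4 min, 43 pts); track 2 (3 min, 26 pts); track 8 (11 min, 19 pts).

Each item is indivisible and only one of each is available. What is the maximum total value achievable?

135 pts

Check high-value combinations within 21 min:
- track 7+track 1+track 5+track 3+track 2: duration 3+3+6+4+3=19, value 19+41+6+43+26=135
- track 7+track 1+track 3+track 2: duration 3+3+4+3=13, value 19+41+43+26=129
- track 1+track 3+track 2+track 8: duration 3+4+3+11=21, value 41+43+26+19=129
- track 7+track 1+track 3+track 8: duration 3+3+4+11=21, value 19+41+43+19=122
- track 1+track 5+track 3+track 2: duration 3+6+4+3=16, value 41+6+43+26=116
Best: 135 pts.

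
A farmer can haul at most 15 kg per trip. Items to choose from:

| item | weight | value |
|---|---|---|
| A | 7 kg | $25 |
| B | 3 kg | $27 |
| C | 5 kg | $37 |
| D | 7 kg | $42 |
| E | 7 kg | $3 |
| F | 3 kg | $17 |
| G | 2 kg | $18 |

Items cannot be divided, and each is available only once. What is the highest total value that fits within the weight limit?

$106

Check high-value combinations within 15 kg:
- B+C+D: weight 3+5+7=15, value 27+37+42=106
- B+D+F+G: weight 3+7+3+2=15, value 27+42+17+18=104
- B+C+F+G: weight 3+5+3+2=13, value 27+37+17+18=99
Best: $106.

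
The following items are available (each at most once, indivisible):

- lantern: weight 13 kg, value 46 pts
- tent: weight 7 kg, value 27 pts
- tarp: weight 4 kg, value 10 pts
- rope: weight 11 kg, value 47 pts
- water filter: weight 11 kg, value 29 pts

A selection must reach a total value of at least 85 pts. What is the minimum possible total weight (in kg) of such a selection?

Subsets with value ≥ 85, sorted by total weight:
- lantern+rope: weight 24, value 93
- tarp+rope+water filter: weight 26, value 86
- lantern+tarp+rope: weight 28, value 103
- lantern+tarp+water filter: weight 28, value 85
Minimum weight: 24 kg.

24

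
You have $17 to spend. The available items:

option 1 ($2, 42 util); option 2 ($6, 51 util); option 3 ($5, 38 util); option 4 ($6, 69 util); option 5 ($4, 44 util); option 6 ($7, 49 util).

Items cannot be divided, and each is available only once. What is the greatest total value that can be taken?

193 util

Check high-value combinations within $17:
- option 1+option 3+option 4+option 5: cost 2+5+6+4=17, value 42+38+69+44=193
- option 1+option 2+option 3+option 5: cost 2+6+5+4=17, value 42+51+38+44=175
- option 2+option 4+option 5: cost 6+6+4=16, value 51+69+44=164
- option 1+option 2+option 4: cost 2+6+6=14, value 42+51+69=162
Best: 193 util.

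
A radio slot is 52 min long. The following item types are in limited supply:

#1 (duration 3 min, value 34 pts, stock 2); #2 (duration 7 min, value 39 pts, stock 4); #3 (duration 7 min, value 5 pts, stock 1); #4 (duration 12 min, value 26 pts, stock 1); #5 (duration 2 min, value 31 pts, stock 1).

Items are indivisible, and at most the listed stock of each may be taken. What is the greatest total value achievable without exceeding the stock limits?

Top feasible selections:
- 2×#1 + 4×#2 + 1×#4 + 1×#5: duration 48, value 281
- 2×#1 + 4×#2 + 1×#3 + 1×#5: duration 43, value 260
- 2×#1 + 4×#2 + 1×#5: duration 36, value 255
- 1×#1 + 4×#2 + 1×#3 + 1×#4 + 1×#5: duration 52, value 252
Best: 281 pts.

281 pts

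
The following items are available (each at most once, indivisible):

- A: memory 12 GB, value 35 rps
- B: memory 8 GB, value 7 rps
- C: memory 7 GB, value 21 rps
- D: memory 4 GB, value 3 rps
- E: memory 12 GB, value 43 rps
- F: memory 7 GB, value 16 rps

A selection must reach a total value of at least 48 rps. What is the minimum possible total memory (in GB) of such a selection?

Subsets with value ≥ 48, sorted by total memory:
- C+E: memory 19, value 64
- E+F: memory 19, value 59
- A+C: memory 19, value 56
Minimum memory: 19 GB.

19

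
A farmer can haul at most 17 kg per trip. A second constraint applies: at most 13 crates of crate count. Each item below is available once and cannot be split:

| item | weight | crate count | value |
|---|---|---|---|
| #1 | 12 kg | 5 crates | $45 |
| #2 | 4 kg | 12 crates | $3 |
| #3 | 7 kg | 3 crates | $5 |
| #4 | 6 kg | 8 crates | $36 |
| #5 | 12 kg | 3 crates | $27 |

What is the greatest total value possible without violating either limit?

Feasible sets respecting both limits:
- #1: weight 12, crate count 5, value 45
- #3+#4: weight 13, crate count 11, value 41
- #4: weight 6, crate count 8, value 36
Best: $45.

$45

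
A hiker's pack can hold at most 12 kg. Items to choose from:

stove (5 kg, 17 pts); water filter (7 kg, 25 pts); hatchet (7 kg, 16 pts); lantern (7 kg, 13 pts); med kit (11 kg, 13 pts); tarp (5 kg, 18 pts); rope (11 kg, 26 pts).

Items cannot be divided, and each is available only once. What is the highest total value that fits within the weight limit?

43 pts

Check high-value combinations within 12 kg:
- water filter+tarp: weight 7+5=12, value 25+18=43
- stove+water filter: weight 5+7=12, value 17+25=42
- stove+tarp: weight 5+5=10, value 17+18=35
Best: 43 pts.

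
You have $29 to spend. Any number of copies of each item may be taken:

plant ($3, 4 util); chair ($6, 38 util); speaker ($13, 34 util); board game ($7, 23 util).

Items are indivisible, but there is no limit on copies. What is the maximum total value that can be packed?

156 util

Best value-per-unit is chair at 38/6; filling with it alone gives 4×38 = 152.
Optimal mix: 1×plant + 4×chair → cost 27, value 156.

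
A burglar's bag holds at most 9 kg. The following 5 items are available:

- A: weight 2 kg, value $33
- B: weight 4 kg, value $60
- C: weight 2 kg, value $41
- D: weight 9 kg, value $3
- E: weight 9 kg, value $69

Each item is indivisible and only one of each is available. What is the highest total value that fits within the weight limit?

Check high-value combinations within 9 kg:
- A+B+C: weight 2+4+2=8, value 33+60+41=134
- B+C: weight 4+2=6, value 60+41=101
- A+B: weight 2+4=6, value 33+60=93
Best: $134.

$134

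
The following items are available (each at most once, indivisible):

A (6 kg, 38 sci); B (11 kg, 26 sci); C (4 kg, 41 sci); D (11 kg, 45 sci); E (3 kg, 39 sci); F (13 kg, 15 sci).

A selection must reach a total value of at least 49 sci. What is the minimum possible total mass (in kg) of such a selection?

Subsets with value ≥ 49, sorted by total mass:
- C+E: mass 7, value 80
- A+E: mass 9, value 77
Minimum mass: 7 kg.

7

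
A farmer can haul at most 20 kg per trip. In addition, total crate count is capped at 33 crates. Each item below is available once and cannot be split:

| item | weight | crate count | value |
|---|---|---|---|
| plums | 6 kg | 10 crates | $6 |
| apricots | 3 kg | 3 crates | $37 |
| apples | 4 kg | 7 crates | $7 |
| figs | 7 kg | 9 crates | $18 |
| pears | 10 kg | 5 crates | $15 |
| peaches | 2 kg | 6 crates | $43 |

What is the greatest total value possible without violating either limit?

Feasible sets respecting both limits:
- apricots+apples+figs+peaches: weight 16, crate count 25, value 105
- plums+apricots+figs+peaches: weight 18, crate count 28, value 104
- apricots+apples+pears+peaches: weight 19, crate count 21, value 102
Best: $105.

$105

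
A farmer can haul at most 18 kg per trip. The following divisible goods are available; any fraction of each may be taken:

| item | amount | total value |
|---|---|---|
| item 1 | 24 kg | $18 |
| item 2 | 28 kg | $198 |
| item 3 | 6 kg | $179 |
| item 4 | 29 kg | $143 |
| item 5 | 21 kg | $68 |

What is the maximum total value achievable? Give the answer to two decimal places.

263.86

Take in order of value per unit:
- item 3 (179/6 per unit): all 6 → value 179, running total 179.00
- item 2 (198/28 per unit): 12 of 28 → value 12×198/28 = 84.8571, running total 263.86
Total 263.86.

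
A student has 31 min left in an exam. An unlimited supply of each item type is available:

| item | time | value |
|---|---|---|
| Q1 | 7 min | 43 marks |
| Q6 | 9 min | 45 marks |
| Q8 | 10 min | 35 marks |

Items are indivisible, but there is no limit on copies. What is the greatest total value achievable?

174 marks

Best value-per-unit is Q1 at 43/7; filling with it alone gives 4×43 = 172.
Optimal mix: 3×Q1 + 1×Q6 → time 30, value 174.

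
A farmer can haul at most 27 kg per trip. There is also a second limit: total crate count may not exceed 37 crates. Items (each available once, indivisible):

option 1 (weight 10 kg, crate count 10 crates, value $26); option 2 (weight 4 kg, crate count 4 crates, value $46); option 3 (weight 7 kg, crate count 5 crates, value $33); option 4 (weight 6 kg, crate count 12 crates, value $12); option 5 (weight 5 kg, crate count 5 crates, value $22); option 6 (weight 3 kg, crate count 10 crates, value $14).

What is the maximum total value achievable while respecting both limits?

Feasible sets respecting both limits:
- option 1+option 2+option 3+option 5: weight 26, crate count 24, value 127
- option 2+option 3+option 4+option 5+option 6: weight 25, crate count 36, value 127
- option 1+option 2+option 3+option 6: weight 24, crate count 29, value 119
- option 1+option 2+option 3+option 4: weight 27, crate count 31, value 117
Best: $127.

$127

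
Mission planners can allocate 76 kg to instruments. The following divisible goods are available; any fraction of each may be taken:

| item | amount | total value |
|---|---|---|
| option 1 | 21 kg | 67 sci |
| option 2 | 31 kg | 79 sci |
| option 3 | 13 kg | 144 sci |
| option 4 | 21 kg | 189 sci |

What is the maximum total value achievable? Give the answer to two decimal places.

Take in order of value per unit:
- option 3 (144/13 per unit): all 13 → value 144, running total 144.00
- option 4 (189/21 per unit): all 21 → value 189, running total 333.00
- option 1 (67/21 per unit): all 21 → value 67, running total 400.00
- option 2 (79/31 per unit): 21 of 31 → value 21×79/31 = 53.5161, running total 453.52
Total 453.52.

453.52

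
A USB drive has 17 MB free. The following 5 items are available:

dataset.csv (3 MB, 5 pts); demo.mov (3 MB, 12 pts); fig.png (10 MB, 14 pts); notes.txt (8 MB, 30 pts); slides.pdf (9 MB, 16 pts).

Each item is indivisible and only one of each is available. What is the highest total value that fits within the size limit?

47 pts

Check high-value combinations within 17 MB:
- dataset.csv+demo.mov+notes.txt: size 3+3+8=14, value 5+12+30=47
- notes.txt+slides.pdf: size 8+9=17, value 30+16=46
- demo.mov+notes.txt: size 3+8=11, value 12+30=42
- dataset.csv+notes.txt: size 3+8=11, value 5+30=35
Best: 47 pts.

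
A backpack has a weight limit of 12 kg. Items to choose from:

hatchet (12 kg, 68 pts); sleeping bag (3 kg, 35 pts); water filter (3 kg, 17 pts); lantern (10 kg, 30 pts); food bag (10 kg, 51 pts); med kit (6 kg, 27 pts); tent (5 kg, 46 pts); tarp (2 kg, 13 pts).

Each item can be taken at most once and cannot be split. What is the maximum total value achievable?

Check high-value combinations within 12 kg:
- sleeping bag+water filter+tent: weight 3+3+5=11, value 35+17+46=98
- sleeping bag+tent+tarp: weight 3+5+2=10, value 35+46+13=94
- sleeping bag+tent: weight 3+5=8, value 35+46=81
- sleeping bag+water filter+med kit: weight 3+3+6=12, value 35+17+27=79
Best: 98 pts.

98 pts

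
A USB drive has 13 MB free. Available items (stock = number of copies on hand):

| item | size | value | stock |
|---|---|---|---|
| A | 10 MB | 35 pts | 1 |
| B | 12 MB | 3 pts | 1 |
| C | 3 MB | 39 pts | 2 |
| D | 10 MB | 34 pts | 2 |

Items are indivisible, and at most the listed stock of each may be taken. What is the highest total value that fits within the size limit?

Top feasible selections:
- 2×C: size 6, value 78
- 1×A + 1×C: size 13, value 74
- 1×C + 1×D: size 13, value 73
Best: 78 pts.

78 pts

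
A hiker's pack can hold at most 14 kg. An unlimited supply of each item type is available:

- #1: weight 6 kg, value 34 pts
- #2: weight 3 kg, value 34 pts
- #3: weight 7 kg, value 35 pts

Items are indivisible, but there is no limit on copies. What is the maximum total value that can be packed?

Best value-per-unit is #2 at 34/3, and filling with it alone uses weight 4×3=12. No mix of the others beats 4×34 = 136.

136 pts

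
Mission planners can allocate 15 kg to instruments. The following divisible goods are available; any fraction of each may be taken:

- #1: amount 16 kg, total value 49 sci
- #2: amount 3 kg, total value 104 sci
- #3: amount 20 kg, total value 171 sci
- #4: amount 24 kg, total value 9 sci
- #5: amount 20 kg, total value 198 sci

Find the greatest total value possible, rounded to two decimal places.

222.80

Take in order of value per unit:
- #2 (104/3 per unit): all 3 → value 104, running total 104.00
- #5 (198/20 per unit): 12 of 20 → value 12×198/20 = 118.8000, running total 222.80
Total 222.80.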